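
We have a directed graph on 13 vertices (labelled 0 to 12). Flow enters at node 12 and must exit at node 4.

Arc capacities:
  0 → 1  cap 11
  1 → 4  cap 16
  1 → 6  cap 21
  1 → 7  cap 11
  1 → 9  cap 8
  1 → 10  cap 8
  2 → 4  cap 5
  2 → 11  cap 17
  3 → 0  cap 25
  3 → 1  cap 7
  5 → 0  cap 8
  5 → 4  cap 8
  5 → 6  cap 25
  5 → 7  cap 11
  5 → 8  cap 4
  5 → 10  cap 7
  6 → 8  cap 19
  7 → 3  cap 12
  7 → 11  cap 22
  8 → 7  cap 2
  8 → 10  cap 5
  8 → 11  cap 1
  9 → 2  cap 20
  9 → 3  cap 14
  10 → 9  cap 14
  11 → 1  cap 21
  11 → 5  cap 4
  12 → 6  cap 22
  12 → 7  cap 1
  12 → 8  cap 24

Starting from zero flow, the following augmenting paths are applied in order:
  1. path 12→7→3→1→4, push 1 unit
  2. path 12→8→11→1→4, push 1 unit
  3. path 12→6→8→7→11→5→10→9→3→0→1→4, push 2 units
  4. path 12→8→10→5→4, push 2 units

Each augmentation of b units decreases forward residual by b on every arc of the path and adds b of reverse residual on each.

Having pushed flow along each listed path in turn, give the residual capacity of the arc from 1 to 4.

after path 1 (12→7→3→1→4, push 1): res(1,4)=15
after path 2 (12→8→11→1→4, push 1): res(1,4)=14
after path 3 (12→6→8→7→11→5→10→9→3→0→1→4, push 2): res(1,4)=12
after path 4 (12→8→10→5→4, push 2): res(1,4)=12

Residual capacity of (1,4): 12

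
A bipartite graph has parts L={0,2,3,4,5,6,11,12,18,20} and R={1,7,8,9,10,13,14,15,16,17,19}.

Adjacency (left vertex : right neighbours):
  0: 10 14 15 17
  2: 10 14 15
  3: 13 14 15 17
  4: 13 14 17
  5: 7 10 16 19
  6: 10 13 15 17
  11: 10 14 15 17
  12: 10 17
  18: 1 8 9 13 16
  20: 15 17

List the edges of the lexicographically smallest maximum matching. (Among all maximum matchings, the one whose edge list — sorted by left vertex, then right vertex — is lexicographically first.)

Lex-smallest maximum matching: {(0,10), (2,14), (3,13), (4,17), (5,7), (6,15), (18,1)}

|M| = 7 (so the lex-smallest maximum matching has 7 edges)
process left vertices in ascending order; for each, take the smallest-labelled available neighbour that still permits 7 edges overall, or leave it unmatched if none does
lex-smallest matching: {0-10, 2-14, 3-13, 4-17, 5-7, 6-15, 18-1}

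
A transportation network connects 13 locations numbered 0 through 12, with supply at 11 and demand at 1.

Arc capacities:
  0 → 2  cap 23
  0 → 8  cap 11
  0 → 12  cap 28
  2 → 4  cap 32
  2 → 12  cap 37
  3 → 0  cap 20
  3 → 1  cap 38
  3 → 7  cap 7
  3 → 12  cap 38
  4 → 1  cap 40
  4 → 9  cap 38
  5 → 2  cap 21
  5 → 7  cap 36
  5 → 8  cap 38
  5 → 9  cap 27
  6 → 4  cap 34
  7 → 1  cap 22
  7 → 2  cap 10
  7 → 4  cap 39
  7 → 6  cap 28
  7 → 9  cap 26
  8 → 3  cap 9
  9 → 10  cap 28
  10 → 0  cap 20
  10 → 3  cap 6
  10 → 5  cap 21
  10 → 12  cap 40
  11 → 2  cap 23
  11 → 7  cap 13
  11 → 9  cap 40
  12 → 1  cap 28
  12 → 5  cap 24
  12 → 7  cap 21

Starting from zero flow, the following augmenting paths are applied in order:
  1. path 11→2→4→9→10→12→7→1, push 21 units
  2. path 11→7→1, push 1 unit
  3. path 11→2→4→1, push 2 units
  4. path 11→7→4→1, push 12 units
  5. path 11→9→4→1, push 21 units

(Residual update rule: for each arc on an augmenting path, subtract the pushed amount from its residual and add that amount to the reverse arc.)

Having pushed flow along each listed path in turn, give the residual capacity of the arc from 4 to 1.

Residual capacity of (4,1): 5

after path 1 (11→2→4→9→10→12→7→1, push 21): res(4,1)=40
after path 2 (11→7→1, push 1): res(4,1)=40
after path 3 (11→2→4→1, push 2): res(4,1)=38
after path 4 (11→7→4→1, push 12): res(4,1)=26
after path 5 (11→9→4→1, push 21): res(4,1)=5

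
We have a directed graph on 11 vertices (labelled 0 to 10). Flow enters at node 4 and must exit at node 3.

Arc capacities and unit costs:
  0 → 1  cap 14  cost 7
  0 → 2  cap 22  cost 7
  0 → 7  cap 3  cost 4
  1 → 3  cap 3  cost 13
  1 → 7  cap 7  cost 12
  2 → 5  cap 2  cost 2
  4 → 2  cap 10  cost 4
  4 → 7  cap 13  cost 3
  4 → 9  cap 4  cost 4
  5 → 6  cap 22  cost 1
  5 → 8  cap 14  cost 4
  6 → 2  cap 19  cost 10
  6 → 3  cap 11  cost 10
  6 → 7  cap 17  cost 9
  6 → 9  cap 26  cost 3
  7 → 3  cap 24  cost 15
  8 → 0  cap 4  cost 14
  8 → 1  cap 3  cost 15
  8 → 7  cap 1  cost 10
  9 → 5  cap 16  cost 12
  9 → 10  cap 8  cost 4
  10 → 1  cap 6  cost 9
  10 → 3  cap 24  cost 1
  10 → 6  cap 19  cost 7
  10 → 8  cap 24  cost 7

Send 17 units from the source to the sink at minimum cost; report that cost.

shortest-cost path #1: 4→9→10→3 push 4 @ unit cost 9 (adds 36)
shortest-cost path #2: 4→2→5→6→9→10→3 push 2 @ unit cost 15 (adds 30)
shortest-cost path #3: 4→7→3 push 11 @ unit cost 18 (adds 198)
total cost = 264

Minimum cost for 17 units: 264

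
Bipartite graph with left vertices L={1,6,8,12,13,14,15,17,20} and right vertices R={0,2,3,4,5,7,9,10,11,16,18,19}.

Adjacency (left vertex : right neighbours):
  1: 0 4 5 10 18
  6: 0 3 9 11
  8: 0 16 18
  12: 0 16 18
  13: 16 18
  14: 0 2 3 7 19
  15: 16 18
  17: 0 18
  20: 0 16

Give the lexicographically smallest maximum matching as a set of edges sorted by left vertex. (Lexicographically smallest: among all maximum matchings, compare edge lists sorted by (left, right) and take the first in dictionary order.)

|M| = 6 (so the lex-smallest maximum matching has 6 edges)
process left vertices in ascending order; for each, take the smallest-labelled available neighbour that still permits 6 edges overall, or leave it unmatched if none does
lex-smallest matching: {1-4, 6-3, 8-0, 12-16, 13-18, 14-2}

Lex-smallest maximum matching: {(1,4), (6,3), (8,0), (12,16), (13,18), (14,2)}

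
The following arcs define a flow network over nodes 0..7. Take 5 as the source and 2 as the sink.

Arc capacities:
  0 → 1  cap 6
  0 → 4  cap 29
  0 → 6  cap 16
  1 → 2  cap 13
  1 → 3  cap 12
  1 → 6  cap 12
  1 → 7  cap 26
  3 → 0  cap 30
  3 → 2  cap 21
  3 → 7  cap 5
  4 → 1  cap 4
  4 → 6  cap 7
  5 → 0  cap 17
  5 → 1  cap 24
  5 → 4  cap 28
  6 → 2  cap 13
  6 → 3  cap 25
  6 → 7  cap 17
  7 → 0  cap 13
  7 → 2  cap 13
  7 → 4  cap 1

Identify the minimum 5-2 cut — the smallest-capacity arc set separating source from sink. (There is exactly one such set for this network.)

augment #1: 5→1→2 push 13
augment #2: 5→0→6→2 push 13
augment #3: 5→1→3→2 push 11
augment #4: 5→0→1→3→2 push 1
augment #5: 5→0→1→7→2 push 3
augment #6: 5→4→1→7→2 push 4
augment #7: 5→4→6→3→2 push 7
max flow = 52; residual-reachable set from 5 gives S-side
cut edges (S→T): {(4,1), (4,6), (5,0), (5,1)} total cap 52

Min-cut arcs: {(4,1), (4,6), (5,0), (5,1)} (total capacity 52)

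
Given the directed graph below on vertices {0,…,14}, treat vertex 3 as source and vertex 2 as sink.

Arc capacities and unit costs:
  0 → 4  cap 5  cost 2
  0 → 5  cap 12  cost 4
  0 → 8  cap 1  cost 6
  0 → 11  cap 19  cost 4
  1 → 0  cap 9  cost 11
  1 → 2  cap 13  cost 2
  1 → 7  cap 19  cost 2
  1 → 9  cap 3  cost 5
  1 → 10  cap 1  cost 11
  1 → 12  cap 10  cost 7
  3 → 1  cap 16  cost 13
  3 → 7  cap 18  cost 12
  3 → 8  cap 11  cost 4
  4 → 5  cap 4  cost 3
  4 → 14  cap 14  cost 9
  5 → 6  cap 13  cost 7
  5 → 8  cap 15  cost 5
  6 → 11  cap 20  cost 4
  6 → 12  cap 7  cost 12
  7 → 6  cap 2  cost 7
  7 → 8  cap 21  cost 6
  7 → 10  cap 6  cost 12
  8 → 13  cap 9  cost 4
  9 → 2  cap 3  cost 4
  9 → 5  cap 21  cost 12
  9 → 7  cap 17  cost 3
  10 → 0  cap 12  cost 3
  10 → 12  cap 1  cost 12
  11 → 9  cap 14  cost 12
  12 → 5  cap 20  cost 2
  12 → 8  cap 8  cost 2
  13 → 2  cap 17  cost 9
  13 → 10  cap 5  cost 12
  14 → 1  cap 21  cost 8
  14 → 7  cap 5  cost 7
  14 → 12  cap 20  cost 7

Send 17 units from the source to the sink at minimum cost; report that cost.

shortest-cost path #1: 3→1→2 push 13 @ unit cost 15 (adds 195)
shortest-cost path #2: 3→8→13→2 push 4 @ unit cost 17 (adds 68)
total cost = 263

Minimum cost for 17 units: 263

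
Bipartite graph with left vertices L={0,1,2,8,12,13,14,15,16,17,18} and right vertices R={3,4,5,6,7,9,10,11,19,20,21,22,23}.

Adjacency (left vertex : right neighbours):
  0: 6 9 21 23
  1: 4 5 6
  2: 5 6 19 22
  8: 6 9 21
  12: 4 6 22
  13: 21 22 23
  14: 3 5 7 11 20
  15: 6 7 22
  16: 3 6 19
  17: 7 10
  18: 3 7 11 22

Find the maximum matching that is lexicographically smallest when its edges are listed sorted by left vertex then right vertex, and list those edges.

Lex-smallest maximum matching: {(0,6), (1,4), (2,5), (8,9), (12,22), (13,21), (14,3), (15,7), (16,19), (17,10), (18,11)}

|M| = 11 (so the lex-smallest maximum matching has 11 edges)
process left vertices in ascending order; for each, take the smallest-labelled available neighbour that still permits 11 edges overall, or leave it unmatched if none does
lex-smallest matching: {0-6, 1-4, 2-5, 8-9, 12-22, 13-21, 14-3, 15-7, 16-19, 17-10, 18-11}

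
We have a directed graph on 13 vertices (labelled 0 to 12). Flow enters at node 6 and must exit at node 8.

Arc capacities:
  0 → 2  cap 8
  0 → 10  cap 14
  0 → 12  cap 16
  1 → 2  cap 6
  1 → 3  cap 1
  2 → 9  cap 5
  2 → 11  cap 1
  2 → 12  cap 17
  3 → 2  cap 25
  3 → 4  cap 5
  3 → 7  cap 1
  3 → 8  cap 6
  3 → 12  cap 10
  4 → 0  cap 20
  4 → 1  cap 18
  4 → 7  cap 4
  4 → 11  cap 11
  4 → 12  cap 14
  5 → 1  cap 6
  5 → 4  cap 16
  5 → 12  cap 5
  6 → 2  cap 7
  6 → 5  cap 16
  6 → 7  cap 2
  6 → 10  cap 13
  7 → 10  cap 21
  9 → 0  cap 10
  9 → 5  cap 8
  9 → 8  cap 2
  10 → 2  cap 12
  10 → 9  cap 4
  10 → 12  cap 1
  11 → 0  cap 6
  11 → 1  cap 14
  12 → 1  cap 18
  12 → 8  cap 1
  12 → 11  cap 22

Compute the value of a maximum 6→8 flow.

augment #1: 6→2→9→8 bottleneck 2, total now 2
augment #2: 6→2→12→8 bottleneck 1, total now 3
augment #3: 6→5→1→3→8 bottleneck 1, total now 4

Maximum flow value: 4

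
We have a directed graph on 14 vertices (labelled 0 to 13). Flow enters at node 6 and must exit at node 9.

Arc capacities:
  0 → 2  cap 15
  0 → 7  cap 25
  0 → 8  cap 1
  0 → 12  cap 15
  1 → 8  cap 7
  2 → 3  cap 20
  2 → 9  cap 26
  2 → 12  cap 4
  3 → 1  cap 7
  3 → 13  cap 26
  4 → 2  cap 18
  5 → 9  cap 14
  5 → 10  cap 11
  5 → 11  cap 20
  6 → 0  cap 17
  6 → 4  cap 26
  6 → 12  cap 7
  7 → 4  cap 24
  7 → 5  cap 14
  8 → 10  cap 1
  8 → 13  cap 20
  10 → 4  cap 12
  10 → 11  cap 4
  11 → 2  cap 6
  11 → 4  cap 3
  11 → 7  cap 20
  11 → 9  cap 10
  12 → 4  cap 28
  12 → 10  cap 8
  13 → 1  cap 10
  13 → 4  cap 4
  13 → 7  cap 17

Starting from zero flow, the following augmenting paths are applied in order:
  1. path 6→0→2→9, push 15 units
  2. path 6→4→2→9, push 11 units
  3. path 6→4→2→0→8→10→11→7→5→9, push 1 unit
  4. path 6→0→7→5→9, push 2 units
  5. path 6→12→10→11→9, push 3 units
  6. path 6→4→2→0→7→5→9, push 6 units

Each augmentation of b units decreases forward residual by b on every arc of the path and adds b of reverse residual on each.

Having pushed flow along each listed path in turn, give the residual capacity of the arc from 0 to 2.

after path 1 (6→0→2→9, push 15): res(0,2)=0
after path 2 (6→4→2→9, push 11): res(0,2)=0
after path 3 (6→4→2→0→8→10→11→7→5→9, push 1): res(0,2)=1
after path 4 (6→0→7→5→9, push 2): res(0,2)=1
after path 5 (6→12→10→11→9, push 3): res(0,2)=1
after path 6 (6→4→2→0→7→5→9, push 6): res(0,2)=7

Residual capacity of (0,2): 7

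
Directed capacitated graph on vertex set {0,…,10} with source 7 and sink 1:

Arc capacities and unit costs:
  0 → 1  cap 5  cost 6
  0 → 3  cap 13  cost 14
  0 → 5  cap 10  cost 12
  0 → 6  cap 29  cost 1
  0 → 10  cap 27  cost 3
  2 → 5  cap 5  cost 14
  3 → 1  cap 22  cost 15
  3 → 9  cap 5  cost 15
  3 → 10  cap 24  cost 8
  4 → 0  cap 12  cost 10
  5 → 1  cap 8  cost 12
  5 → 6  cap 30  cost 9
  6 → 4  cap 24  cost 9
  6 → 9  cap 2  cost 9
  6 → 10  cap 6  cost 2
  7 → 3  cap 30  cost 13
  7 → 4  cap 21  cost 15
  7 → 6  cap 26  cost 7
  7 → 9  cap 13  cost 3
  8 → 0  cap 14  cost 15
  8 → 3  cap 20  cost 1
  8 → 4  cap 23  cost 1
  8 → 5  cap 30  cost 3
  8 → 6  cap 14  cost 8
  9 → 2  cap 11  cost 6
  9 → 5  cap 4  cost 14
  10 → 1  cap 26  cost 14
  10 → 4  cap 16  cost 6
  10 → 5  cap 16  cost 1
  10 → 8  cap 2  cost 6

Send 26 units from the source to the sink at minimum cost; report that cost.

shortest-cost path #1: 7→6→10→5→1 push 6 @ unit cost 22 (adds 132)
shortest-cost path #2: 7→3→1 push 20 @ unit cost 28 (adds 560)
total cost = 692

Minimum cost for 26 units: 692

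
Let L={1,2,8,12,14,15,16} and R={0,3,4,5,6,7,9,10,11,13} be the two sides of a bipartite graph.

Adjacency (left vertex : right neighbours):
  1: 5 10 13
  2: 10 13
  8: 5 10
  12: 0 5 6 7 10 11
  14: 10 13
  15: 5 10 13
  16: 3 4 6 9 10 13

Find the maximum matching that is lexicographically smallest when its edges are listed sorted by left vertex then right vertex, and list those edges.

Lex-smallest maximum matching: {(1,5), (2,10), (12,0), (14,13), (16,3)}

|M| = 5 (so the lex-smallest maximum matching has 5 edges)
process left vertices in ascending order; for each, take the smallest-labelled available neighbour that still permits 5 edges overall, or leave it unmatched if none does
lex-smallest matching: {1-5, 2-10, 12-0, 14-13, 16-3}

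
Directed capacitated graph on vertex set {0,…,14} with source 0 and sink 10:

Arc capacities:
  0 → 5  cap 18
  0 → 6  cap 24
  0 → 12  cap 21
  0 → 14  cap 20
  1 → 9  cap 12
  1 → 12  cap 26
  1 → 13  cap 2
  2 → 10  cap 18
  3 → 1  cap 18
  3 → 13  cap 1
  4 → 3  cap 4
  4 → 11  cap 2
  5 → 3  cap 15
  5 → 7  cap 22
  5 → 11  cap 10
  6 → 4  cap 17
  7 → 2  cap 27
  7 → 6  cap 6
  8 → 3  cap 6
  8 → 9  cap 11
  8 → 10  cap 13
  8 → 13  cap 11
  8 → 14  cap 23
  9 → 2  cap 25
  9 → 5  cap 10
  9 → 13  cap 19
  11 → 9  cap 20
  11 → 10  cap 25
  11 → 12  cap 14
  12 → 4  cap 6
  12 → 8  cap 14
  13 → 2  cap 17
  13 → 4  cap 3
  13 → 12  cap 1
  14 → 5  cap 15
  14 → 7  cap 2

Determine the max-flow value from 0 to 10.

Maximum flow value: 43

augment #1: 0→5→11→10 bottleneck 10, total now 10
augment #2: 0→12→8→10 bottleneck 13, total now 23
augment #3: 0→5→7→2→10 bottleneck 8, total now 31
augment #4: 0→6→4→11→10 bottleneck 2, total now 33
augment #5: 0→14→7→2→10 bottleneck 2, total now 35
augment #6: 0→12→8→9→2→10 bottleneck 1, total now 36
augment #7: 0→14→5→7→2→10 bottleneck 7, total now 43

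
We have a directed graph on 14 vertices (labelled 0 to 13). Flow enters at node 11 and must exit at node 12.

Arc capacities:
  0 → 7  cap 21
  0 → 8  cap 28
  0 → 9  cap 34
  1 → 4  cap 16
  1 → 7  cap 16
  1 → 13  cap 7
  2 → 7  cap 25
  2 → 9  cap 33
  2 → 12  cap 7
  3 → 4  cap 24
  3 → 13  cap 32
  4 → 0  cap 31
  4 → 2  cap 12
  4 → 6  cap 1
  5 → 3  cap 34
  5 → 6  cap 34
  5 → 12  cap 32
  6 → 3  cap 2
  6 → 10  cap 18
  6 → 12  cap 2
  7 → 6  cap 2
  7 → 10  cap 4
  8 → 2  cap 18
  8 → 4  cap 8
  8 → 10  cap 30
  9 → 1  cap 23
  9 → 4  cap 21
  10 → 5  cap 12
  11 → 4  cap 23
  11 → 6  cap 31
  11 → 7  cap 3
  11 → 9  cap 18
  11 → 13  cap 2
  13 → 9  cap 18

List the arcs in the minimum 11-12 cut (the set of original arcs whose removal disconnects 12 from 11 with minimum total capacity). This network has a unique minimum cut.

augment #1: 11→6→12 push 2
augment #2: 11→4→2→12 push 7
augment #3: 11→6→10→5→12 push 12
max flow = 21; residual-reachable set from 11 gives S-side
cut edges (S→T): {(2,12), (6,12), (10,5)} total cap 21

Min-cut arcs: {(2,12), (6,12), (10,5)} (total capacity 21)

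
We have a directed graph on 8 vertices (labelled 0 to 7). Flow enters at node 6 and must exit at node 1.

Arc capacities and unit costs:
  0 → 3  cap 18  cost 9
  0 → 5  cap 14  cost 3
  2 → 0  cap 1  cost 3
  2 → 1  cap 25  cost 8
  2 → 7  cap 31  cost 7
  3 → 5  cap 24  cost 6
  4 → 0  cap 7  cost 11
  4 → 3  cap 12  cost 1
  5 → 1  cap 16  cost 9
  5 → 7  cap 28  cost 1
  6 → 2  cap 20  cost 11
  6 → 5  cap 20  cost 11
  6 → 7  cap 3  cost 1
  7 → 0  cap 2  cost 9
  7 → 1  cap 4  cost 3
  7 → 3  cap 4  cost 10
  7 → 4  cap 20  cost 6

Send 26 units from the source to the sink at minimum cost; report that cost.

shortest-cost path #1: 6→7→1 push 3 @ unit cost 4 (adds 12)
shortest-cost path #2: 6→5→7→1 push 1 @ unit cost 15 (adds 15)
shortest-cost path #3: 6→2→1 push 20 @ unit cost 19 (adds 380)
shortest-cost path #4: 6→5→1 push 2 @ unit cost 20 (adds 40)
total cost = 447

Minimum cost for 26 units: 447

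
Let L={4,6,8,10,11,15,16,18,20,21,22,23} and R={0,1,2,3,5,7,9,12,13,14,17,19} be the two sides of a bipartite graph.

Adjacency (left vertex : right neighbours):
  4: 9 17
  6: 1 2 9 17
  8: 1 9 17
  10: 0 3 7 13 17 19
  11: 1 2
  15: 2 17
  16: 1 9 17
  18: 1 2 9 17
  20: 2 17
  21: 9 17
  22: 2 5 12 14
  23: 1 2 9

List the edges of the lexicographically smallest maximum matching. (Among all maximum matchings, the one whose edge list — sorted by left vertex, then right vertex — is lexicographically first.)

Lex-smallest maximum matching: {(4,9), (6,1), (8,17), (10,0), (11,2), (22,5)}

|M| = 6 (so the lex-smallest maximum matching has 6 edges)
process left vertices in ascending order; for each, take the smallest-labelled available neighbour that still permits 6 edges overall, or leave it unmatched if none does
lex-smallest matching: {4-9, 6-1, 8-17, 10-0, 11-2, 22-5}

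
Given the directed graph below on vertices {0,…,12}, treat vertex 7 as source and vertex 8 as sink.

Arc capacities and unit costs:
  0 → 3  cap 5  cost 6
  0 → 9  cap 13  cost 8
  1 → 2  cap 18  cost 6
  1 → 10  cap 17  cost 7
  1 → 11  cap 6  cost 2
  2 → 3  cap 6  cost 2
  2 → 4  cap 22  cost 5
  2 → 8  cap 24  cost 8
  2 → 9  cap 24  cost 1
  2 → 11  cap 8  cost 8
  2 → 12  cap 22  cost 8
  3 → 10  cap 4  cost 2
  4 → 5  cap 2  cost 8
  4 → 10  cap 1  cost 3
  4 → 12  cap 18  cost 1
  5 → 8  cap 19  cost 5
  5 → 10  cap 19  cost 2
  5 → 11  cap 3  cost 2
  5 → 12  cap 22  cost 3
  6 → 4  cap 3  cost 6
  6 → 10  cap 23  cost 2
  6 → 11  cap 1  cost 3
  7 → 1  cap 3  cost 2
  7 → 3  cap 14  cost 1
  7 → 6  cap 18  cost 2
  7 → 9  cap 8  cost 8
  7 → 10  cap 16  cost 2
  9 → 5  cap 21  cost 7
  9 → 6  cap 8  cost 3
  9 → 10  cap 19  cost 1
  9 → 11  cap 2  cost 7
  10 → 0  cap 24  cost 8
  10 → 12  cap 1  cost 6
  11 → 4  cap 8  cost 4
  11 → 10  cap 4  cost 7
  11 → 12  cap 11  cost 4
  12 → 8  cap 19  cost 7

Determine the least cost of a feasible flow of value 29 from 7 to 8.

Minimum cost for 29 units: 684

shortest-cost path #1: 7→10→12→8 push 1 @ unit cost 15 (adds 15)
shortest-cost path #2: 7→1→11→12→8 push 3 @ unit cost 15 (adds 45)
shortest-cost path #3: 7→6→11→12→8 push 1 @ unit cost 16 (adds 16)
shortest-cost path #4: 7→6→4→12→8 push 3 @ unit cost 16 (adds 48)
shortest-cost path #5: 7→9→5→8 push 8 @ unit cost 20 (adds 160)
shortest-cost path #6: 7→10→0→9→5→8 push 11 @ unit cost 30 (adds 330)
shortest-cost path #7: 7→10→0→9→5→12→8 push 2 @ unit cost 35 (adds 70)
total cost = 684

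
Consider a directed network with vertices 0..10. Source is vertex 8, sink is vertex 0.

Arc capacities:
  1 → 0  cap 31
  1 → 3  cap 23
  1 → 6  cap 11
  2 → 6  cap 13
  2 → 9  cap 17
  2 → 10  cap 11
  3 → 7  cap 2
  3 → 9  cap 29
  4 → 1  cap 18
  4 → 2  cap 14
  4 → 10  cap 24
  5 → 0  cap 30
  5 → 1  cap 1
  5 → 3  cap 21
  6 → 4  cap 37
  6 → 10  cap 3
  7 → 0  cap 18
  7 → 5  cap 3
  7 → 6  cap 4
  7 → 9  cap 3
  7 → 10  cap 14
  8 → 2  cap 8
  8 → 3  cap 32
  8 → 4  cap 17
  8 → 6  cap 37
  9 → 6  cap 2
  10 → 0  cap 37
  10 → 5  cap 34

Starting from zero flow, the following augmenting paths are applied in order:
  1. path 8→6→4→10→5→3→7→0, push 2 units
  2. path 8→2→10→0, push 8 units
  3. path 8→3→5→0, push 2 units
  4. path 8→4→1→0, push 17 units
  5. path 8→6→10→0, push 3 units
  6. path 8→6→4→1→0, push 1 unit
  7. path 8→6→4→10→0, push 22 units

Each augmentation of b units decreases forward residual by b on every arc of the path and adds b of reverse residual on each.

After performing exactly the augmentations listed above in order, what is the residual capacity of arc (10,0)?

Residual capacity of (10,0): 4

after path 1 (8→6→4→10→5→3→7→0, push 2): res(10,0)=37
after path 2 (8→2→10→0, push 8): res(10,0)=29
after path 3 (8→3→5→0, push 2): res(10,0)=29
after path 4 (8→4→1→0, push 17): res(10,0)=29
after path 5 (8→6→10→0, push 3): res(10,0)=26
after path 6 (8→6→4→1→0, push 1): res(10,0)=26
after path 7 (8→6→4→10→0, push 22): res(10,0)=4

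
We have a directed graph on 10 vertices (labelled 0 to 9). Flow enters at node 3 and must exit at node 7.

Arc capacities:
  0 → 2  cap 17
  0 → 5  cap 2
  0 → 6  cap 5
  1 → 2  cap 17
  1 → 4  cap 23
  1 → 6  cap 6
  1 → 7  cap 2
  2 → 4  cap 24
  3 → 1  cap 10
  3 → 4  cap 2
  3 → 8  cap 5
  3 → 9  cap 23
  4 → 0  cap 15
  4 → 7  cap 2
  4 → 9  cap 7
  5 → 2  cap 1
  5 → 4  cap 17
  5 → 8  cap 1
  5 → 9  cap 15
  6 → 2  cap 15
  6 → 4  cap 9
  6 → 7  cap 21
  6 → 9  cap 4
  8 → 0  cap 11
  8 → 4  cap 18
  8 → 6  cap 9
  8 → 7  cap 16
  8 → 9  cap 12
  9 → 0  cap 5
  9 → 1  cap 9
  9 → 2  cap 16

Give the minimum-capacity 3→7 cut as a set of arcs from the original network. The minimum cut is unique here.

Min-cut arcs: {(0,6), (1,6), (1,7), (3,8), (4,7), (5,8)} (total capacity 21)

augment #1: 3→1→7 push 2
augment #2: 3→4→7 push 2
augment #3: 3→8→7 push 5
augment #4: 3→1→6→7 push 6
augment #5: 3→9→0→6→7 push 5
augment #6: 3→1→4→0→5→8→7 push 1
max flow = 21; residual-reachable set from 3 gives S-side
cut edges (S→T): {(0,6), (1,6), (1,7), (3,8), (4,7), (5,8)} total cap 21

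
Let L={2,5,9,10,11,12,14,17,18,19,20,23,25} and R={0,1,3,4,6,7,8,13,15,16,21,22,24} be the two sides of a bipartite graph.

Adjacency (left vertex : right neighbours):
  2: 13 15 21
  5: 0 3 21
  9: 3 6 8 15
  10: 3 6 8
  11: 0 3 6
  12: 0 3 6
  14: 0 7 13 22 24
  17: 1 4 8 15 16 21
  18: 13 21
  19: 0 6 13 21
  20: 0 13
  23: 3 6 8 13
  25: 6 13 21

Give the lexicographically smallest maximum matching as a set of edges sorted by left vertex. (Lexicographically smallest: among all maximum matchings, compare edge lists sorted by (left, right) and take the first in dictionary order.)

|M| = 9 (so the lex-smallest maximum matching has 9 edges)
process left vertices in ascending order; for each, take the smallest-labelled available neighbour that still permits 9 edges overall, or leave it unmatched if none does
lex-smallest matching: {2-13, 5-0, 9-15, 10-3, 11-6, 14-7, 17-1, 18-21, 23-8}

Lex-smallest maximum matching: {(2,13), (5,0), (9,15), (10,3), (11,6), (14,7), (17,1), (18,21), (23,8)}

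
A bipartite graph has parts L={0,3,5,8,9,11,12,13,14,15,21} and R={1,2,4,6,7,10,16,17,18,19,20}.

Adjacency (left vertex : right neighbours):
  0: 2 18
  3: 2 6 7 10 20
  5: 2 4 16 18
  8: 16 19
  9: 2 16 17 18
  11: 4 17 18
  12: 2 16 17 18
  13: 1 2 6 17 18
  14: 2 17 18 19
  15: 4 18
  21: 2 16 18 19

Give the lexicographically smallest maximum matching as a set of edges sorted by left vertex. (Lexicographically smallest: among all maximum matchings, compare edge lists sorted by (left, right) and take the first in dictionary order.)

Lex-smallest maximum matching: {(0,2), (3,6), (5,4), (8,16), (9,17), (11,18), (13,1), (14,19)}

|M| = 8 (so the lex-smallest maximum matching has 8 edges)
process left vertices in ascending order; for each, take the smallest-labelled available neighbour that still permits 8 edges overall, or leave it unmatched if none does
lex-smallest matching: {0-2, 3-6, 5-4, 8-16, 9-17, 11-18, 13-1, 14-19}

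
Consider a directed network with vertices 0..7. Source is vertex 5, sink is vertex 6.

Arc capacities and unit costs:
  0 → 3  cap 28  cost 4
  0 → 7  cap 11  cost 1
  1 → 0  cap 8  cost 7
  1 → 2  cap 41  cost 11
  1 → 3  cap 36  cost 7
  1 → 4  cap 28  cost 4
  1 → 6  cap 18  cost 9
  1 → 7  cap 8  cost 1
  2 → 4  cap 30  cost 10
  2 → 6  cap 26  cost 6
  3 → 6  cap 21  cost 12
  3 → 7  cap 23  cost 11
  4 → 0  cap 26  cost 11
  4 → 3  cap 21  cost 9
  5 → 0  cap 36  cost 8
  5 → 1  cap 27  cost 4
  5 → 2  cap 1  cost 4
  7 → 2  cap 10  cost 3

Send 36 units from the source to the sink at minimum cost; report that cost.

Minimum cost for 36 units: 557

shortest-cost path #1: 5→2→6 push 1 @ unit cost 10 (adds 10)
shortest-cost path #2: 5→1→6 push 18 @ unit cost 13 (adds 234)
shortest-cost path #3: 5→1→7→2→6 push 8 @ unit cost 14 (adds 112)
shortest-cost path #4: 5→0→7→2→6 push 2 @ unit cost 18 (adds 36)
shortest-cost path #5: 5→1→2→6 push 1 @ unit cost 21 (adds 21)
shortest-cost path #6: 5→0→3→6 push 6 @ unit cost 24 (adds 144)
total cost = 557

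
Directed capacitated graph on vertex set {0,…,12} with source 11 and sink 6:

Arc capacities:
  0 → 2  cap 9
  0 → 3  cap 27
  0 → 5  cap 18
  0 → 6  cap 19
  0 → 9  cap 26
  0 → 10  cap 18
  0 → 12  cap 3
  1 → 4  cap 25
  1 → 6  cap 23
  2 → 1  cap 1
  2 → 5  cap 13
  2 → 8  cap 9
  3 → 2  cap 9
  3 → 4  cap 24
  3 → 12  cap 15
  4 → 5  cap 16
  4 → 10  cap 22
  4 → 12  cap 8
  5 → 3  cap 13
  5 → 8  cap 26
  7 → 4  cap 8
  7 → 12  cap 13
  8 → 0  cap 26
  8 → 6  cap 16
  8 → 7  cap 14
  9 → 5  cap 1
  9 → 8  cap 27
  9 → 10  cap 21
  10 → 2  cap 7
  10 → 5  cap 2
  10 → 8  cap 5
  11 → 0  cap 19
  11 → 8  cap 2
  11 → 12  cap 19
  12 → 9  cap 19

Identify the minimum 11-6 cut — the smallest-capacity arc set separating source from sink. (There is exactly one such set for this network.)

augment #1: 11→0→6 push 19
augment #2: 11→8→6 push 2
augment #3: 11→12→9→8→6 push 14
augment #4: 11→12→9→10→2→1→6 push 1
max flow = 36; residual-reachable set from 11 gives S-side
cut edges (S→T): {(0,6), (2,1), (8,6)} total cap 36

Min-cut arcs: {(0,6), (2,1), (8,6)} (total capacity 36)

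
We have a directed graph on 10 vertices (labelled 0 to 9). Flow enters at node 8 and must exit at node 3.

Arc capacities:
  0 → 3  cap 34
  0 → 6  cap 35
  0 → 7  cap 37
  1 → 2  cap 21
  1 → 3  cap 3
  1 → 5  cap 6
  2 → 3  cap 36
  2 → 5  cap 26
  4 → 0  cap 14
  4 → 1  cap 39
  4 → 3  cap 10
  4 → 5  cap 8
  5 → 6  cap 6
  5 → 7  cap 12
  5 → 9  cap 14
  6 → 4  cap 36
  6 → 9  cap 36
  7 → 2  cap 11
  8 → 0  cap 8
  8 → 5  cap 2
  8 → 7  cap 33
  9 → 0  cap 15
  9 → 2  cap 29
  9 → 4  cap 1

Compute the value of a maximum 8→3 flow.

Maximum flow value: 21

augment #1: 8→0→3 bottleneck 8, total now 8
augment #2: 8→7→2→3 bottleneck 11, total now 19
augment #3: 8→5→6→4→3 bottleneck 2, total now 21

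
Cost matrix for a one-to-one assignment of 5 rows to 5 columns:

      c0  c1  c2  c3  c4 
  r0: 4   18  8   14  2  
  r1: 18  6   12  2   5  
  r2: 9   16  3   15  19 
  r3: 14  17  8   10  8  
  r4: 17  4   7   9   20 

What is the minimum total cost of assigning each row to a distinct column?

optimal assignment: row0→col0 (cost 4), row1→col3 (cost 2), row2→col2 (cost 3), row3→col4 (cost 8), row4→col1 (cost 4)
total = 4 + 2 + 3 + 8 + 4 = 21

Minimum assignment cost: 21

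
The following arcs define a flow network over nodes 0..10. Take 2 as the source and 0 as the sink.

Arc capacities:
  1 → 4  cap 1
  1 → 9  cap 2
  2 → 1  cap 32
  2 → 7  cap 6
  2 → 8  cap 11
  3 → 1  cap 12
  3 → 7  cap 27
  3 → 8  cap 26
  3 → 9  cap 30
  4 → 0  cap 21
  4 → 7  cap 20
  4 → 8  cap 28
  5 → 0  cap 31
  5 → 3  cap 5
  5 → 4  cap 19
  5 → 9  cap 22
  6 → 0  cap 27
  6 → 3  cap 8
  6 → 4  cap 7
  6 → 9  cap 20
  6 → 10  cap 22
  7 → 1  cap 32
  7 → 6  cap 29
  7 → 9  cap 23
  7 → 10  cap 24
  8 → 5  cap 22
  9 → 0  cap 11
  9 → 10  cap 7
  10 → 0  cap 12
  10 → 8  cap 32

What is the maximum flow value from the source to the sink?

Maximum flow value: 20

augment #1: 2→1→4→0 bottleneck 1, total now 1
augment #2: 2→1→9→0 bottleneck 2, total now 3
augment #3: 2→7→6→0 bottleneck 6, total now 9
augment #4: 2→8→5→0 bottleneck 11, total now 20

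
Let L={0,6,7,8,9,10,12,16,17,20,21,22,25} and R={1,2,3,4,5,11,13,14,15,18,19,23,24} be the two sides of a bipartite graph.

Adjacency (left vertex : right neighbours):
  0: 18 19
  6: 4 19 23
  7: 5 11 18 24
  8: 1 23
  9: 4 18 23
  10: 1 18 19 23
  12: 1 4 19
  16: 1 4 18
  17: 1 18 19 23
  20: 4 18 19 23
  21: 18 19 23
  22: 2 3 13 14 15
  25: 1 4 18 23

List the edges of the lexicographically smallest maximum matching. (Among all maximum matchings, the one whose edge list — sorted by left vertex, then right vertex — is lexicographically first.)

Lex-smallest maximum matching: {(0,18), (6,4), (7,5), (8,1), (9,23), (10,19), (22,2)}

|M| = 7 (so the lex-smallest maximum matching has 7 edges)
process left vertices in ascending order; for each, take the smallest-labelled available neighbour that still permits 7 edges overall, or leave it unmatched if none does
lex-smallest matching: {0-18, 6-4, 7-5, 8-1, 9-23, 10-19, 22-2}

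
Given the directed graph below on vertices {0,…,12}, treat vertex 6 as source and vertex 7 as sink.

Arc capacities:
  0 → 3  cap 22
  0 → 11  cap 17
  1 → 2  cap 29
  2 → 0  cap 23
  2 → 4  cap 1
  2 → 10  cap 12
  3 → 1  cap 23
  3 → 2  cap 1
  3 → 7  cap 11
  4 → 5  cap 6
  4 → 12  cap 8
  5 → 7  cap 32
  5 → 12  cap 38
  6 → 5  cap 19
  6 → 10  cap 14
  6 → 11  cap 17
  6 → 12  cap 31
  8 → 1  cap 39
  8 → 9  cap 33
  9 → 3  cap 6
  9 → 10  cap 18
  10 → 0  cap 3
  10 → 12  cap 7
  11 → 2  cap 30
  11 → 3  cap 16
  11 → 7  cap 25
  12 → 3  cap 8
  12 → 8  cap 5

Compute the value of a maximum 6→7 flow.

Maximum flow value: 52

augment #1: 6→5→7 bottleneck 19, total now 19
augment #2: 6→11→7 bottleneck 17, total now 36
augment #3: 6→12→3→7 bottleneck 8, total now 44
augment #4: 6→10→0→3→7 bottleneck 3, total now 47
augment #5: 6→12→8→1→2→0→11→7 bottleneck 5, total now 52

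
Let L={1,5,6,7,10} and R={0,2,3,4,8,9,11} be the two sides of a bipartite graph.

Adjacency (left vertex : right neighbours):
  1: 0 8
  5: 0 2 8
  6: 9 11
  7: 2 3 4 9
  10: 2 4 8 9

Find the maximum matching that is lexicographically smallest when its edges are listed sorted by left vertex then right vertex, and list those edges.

|M| = 5 (so the lex-smallest maximum matching has 5 edges)
process left vertices in ascending order; for each, take the smallest-labelled available neighbour that still permits 5 edges overall, or leave it unmatched if none does
lex-smallest matching: {1-0, 5-2, 6-9, 7-3, 10-4}

Lex-smallest maximum matching: {(1,0), (5,2), (6,9), (7,3), (10,4)}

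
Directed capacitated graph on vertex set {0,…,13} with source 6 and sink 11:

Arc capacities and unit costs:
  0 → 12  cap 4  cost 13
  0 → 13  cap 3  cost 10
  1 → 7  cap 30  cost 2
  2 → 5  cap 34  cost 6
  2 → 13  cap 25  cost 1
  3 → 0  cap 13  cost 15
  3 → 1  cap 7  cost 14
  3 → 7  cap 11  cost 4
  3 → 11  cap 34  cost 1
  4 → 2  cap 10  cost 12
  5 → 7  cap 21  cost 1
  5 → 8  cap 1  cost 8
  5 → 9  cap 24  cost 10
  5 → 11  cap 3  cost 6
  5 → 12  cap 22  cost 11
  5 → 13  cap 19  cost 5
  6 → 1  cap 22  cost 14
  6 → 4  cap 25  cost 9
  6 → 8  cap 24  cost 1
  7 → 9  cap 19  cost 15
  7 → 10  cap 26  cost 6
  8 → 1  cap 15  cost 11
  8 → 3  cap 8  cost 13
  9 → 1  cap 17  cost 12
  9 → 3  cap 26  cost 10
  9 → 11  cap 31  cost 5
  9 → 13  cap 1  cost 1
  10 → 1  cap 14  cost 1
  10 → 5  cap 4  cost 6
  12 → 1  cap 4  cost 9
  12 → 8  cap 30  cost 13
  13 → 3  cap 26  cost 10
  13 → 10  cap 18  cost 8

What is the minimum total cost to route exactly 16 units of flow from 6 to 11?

Minimum cost for 16 units: 381

shortest-cost path #1: 6→8→3→11 push 8 @ unit cost 15 (adds 120)
shortest-cost path #2: 6→8→1→7→10→5→11 push 3 @ unit cost 32 (adds 96)
shortest-cost path #3: 6→4→2→13→3→11 push 5 @ unit cost 33 (adds 165)
total cost = 381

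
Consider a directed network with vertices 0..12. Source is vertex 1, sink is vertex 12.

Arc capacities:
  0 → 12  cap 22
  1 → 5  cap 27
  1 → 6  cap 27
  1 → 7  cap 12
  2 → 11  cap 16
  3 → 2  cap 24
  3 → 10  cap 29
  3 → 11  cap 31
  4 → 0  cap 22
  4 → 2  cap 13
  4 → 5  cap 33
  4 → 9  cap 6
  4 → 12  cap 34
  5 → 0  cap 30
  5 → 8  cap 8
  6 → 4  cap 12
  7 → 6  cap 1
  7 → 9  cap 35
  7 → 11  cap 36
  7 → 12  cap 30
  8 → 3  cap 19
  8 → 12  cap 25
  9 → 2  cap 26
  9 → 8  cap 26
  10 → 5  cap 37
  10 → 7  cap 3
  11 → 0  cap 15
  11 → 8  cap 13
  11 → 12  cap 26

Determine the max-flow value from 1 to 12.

augment #1: 1→7→12 bottleneck 12, total now 12
augment #2: 1→5→0→12 bottleneck 22, total now 34
augment #3: 1→5→8→12 bottleneck 5, total now 39
augment #4: 1→6→4→12 bottleneck 12, total now 51

Maximum flow value: 51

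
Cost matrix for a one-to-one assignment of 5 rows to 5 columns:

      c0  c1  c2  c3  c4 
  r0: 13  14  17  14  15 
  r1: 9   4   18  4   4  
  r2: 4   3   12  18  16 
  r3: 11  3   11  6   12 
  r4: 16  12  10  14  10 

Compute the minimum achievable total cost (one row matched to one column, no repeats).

optimal assignment: row0→col3 (cost 14), row1→col4 (cost 4), row2→col0 (cost 4), row3→col1 (cost 3), row4→col2 (cost 10)
total = 14 + 4 + 4 + 3 + 10 = 35

Minimum assignment cost: 35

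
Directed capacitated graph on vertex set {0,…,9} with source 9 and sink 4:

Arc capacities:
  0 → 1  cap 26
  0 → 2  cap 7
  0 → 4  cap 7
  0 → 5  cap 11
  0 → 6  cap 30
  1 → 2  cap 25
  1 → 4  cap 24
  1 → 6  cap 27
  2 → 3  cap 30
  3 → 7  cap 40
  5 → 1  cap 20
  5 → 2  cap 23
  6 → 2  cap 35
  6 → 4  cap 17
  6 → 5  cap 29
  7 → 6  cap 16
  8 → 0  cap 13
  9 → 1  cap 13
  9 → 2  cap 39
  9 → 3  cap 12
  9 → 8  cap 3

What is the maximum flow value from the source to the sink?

augment #1: 9→1→4 bottleneck 13, total now 13
augment #2: 9→8→0→4 bottleneck 3, total now 16
augment #3: 9→3→7→6→4 bottleneck 12, total now 28
augment #4: 9→2→3→7→6→4 bottleneck 4, total now 32

Maximum flow value: 32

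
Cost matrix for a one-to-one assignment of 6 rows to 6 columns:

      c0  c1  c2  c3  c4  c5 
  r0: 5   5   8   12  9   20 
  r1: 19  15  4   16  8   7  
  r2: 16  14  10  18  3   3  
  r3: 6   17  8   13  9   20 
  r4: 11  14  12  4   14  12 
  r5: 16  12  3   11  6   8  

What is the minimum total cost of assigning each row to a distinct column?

Minimum assignment cost: 28

one of 2 optimal assignments: row0→col1 (cost 5), row1→col2 (cost 4), row2→col5 (cost 3), row3→col0 (cost 6), row4→col3 (cost 4), row5→col4 (cost 6)
total = 5 + 4 + 3 + 6 + 4 + 6 = 28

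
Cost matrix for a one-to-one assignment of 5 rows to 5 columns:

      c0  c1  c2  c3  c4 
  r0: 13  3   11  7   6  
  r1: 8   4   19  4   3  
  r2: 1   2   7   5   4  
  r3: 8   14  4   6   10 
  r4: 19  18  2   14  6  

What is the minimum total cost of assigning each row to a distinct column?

optimal assignment: row0→col1 (cost 3), row1→col4 (cost 3), row2→col0 (cost 1), row3→col3 (cost 6), row4→col2 (cost 2)
total = 3 + 3 + 1 + 6 + 2 = 15

Minimum assignment cost: 15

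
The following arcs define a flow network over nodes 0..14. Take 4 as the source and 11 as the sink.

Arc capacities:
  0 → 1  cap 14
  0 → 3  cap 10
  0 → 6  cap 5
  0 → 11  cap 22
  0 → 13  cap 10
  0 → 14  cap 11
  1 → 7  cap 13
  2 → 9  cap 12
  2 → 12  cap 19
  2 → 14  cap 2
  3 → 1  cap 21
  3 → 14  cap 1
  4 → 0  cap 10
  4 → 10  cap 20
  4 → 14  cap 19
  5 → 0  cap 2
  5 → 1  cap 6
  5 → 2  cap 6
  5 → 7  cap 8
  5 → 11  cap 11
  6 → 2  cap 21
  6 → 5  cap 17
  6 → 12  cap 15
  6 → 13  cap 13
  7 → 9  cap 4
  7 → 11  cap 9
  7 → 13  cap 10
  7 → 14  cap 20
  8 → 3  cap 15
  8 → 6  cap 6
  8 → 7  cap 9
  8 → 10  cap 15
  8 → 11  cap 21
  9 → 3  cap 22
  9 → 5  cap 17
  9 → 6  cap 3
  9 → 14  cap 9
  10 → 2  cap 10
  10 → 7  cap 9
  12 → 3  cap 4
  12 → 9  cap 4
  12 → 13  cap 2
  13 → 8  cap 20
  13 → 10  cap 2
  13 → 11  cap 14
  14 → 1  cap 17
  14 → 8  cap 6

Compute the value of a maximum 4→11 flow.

augment #1: 4→0→11 bottleneck 10, total now 10
augment #2: 4→10→7→11 bottleneck 9, total now 19
augment #3: 4→14→8→11 bottleneck 6, total now 25
augment #4: 4→10→2→9→5→11 bottleneck 10, total now 35
augment #5: 4→14→1→7→13→11 bottleneck 10, total now 45
augment #6: 4→14→1→7→9→5→11 bottleneck 1, total now 46
augment #7: 4→14→1→7→9→5→0→11 bottleneck 2, total now 48

Maximum flow value: 48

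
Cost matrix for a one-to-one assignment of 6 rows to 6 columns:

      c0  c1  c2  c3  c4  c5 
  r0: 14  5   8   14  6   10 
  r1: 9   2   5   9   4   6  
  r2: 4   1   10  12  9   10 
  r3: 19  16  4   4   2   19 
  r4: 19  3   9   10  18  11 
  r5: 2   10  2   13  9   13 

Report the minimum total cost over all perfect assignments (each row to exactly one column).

optimal assignment: row0→col4 (cost 6), row1→col5 (cost 6), row2→col0 (cost 4), row3→col3 (cost 4), row4→col1 (cost 3), row5→col2 (cost 2)
total = 6 + 6 + 4 + 4 + 3 + 2 = 25

Minimum assignment cost: 25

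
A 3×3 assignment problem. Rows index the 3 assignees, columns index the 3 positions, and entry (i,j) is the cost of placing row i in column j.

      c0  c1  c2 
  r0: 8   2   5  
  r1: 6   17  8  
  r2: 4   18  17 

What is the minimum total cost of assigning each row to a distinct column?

optimal assignment: row0→col1 (cost 2), row1→col2 (cost 8), row2→col0 (cost 4)
total = 2 + 8 + 4 = 14

Minimum assignment cost: 14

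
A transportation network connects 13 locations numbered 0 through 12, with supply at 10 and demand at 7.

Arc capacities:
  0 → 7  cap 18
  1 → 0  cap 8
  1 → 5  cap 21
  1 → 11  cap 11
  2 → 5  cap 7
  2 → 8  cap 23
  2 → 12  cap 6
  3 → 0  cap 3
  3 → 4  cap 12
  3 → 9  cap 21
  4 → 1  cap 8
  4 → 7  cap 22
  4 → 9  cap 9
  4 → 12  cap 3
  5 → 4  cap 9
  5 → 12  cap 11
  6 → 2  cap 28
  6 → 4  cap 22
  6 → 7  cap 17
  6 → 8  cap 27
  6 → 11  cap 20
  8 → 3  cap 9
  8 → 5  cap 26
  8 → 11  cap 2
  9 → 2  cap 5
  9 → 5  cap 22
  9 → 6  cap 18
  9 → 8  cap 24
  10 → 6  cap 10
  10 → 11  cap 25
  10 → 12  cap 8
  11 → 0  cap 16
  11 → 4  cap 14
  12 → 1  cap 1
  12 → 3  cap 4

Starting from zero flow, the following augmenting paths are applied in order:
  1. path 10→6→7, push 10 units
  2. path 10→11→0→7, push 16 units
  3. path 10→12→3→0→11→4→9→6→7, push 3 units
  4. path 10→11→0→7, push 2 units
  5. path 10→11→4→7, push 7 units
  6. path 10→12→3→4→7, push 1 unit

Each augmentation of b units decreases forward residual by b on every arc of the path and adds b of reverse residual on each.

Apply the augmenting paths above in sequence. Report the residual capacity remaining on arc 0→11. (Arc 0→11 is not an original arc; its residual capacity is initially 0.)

after path 1 (10→6→7, push 10): res(0,11)=0
after path 2 (10→11→0→7, push 16): res(0,11)=16
after path 3 (10→12→3→0→11→4→9→6→7, push 3): res(0,11)=13
after path 4 (10→11→0→7, push 2): res(0,11)=15
after path 5 (10→11→4→7, push 7): res(0,11)=15
after path 6 (10→12→3→4→7, push 1): res(0,11)=15

Residual capacity of (0,11): 15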